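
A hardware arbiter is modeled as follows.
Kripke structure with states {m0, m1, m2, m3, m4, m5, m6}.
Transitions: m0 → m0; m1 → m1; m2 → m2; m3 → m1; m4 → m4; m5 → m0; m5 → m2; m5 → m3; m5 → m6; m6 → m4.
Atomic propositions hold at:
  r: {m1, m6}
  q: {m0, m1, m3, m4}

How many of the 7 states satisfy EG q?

EG q: greatest fixpoint, start Z0 = {m0, m1, m3, m4}, keep only states in Sat with some successor in Z. Already a fixed point.
Sat(EG q) = {m0, m1, m3, m4}
|Sat(EG q)| = |{m0, m1, m3, m4}| = 4.

4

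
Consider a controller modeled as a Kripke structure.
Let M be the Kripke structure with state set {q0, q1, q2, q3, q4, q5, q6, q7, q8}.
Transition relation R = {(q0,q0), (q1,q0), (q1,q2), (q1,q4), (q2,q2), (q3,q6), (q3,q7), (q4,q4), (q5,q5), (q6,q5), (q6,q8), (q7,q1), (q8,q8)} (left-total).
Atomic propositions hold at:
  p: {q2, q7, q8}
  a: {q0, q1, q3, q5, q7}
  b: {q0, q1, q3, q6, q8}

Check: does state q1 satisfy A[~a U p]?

Sat(~a) = {q2, q4, q6, q8}
A[~a U p]: least fixpoint, start Z0 = Sat(p) = {q2, q7, q8}, add states in Sat(~a) with every successor in Z. Already a fixed point.
Sat(A[~a U p]) = {q2, q7, q8}
q1 ∉ Sat(A[~a U p]) = {q2, q7, q8}, so the formula does not hold at q1.

No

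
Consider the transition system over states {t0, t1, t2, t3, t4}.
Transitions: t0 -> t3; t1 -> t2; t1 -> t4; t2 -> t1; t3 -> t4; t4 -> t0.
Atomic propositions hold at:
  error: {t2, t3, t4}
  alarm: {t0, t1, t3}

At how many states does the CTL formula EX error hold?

3

Sat(EX error) = {s : some successor in {t2, t3, t4}} = {t0, t1, t3}
|Sat(EX error)| = |{t0, t1, t3}| = 3.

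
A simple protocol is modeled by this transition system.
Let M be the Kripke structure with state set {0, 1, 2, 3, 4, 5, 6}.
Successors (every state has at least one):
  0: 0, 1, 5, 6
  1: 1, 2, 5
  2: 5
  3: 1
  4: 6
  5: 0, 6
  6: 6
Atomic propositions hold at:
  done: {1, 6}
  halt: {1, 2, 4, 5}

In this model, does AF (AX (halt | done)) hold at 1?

Yes

Sat(halt | done) = {1, 2, 4, 5, 6}
Sat(AX (halt | done)) = {s : every successor in {1, 2, 4, 5, 6}} = {1, 2, 3, 4, 6}
AF (AX (halt | done)): least fixpoint, start Z0 = {1, 2, 3, 4, 6}, add states with every successor in Z. Already a fixed point.
Sat(AF (AX (halt | done))) = {1, 2, 3, 4, 6}
1 ∈ Sat(AF (AX (halt | done))) = {1, 2, 3, 4, 6}, so the formula holds at 1.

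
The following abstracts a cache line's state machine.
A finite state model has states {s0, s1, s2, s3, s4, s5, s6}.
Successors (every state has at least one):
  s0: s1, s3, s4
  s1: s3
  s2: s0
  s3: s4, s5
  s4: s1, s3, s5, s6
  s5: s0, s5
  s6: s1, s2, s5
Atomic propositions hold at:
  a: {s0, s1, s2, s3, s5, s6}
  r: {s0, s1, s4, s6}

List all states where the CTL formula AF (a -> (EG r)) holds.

EG r: greatest fixpoint, start Z0 = {s0, s1, s4, s6}, keep only states in Sat with some successor in Z. Z1 = {s0, s4, s6}; Z2 = {s0, s4}; Z3 = {s0}; Z4 = ∅; fixed.
Sat(EG r) = ∅
Sat(a -> (EG r)) = {s4}
AF (a -> (EG r)): least fixpoint, start Z0 = {s4}, add states with every successor in Z. Already a fixed point.
Sat(AF (a -> (EG r))) = {s4}

{s4}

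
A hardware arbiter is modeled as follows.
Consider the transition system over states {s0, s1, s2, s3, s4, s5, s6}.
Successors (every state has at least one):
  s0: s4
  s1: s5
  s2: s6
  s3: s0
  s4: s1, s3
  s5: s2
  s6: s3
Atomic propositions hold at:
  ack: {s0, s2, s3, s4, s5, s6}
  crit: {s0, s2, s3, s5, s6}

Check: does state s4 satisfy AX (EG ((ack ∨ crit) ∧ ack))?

No

Sat(ack ∨ crit) = {s0, s2, s3, s4, s5, s6}
Sat((ack ∨ crit) ∧ ack) = {s0, s2, s3, s4, s5, s6}
EG ((ack ∨ crit) ∧ ack): greatest fixpoint, start Z0 = {s0, s2, s3, s4, s5, s6}, keep only states in Sat with some successor in Z. Already a fixed point.
Sat(EG ((ack ∨ crit) ∧ ack)) = {s0, s2, s3, s4, s5, s6}
Sat(AX (EG ((ack ∨ crit) ∧ ack))) = {s : every successor in {s0, s2, s3, s4, s5, s6}} = {s0, s1, s2, s3, s5, s6}
s4 ∉ Sat(AX (EG ((ack ∨ crit) ∧ ack))) = {s0, s1, s2, s3, s5, s6}, so the formula does not hold at s4.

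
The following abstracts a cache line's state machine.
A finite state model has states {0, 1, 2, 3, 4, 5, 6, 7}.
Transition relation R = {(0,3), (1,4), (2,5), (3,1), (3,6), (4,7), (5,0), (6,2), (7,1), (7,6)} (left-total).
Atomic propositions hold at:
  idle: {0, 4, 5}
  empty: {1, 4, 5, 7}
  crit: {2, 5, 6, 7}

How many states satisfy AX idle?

Sat(AX idle) = {s : every successor in {0, 4, 5}} = {1, 2, 5}
|Sat(AX idle)| = |{1, 2, 5}| = 3.

3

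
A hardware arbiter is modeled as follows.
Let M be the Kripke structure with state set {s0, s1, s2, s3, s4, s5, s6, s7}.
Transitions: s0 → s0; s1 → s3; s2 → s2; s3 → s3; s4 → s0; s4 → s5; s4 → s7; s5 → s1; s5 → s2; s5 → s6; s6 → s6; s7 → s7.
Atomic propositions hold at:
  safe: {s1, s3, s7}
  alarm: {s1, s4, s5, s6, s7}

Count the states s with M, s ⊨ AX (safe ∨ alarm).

Sat(safe ∨ alarm) = {s1, s3, s4, s5, s6, s7}
Sat(AX (safe ∨ alarm)) = {s : every successor in {s1, s3, s4, s5, s6, s7}} = {s1, s3, s6, s7}
|Sat(AX (safe ∨ alarm))| = |{s1, s3, s6, s7}| = 4.

4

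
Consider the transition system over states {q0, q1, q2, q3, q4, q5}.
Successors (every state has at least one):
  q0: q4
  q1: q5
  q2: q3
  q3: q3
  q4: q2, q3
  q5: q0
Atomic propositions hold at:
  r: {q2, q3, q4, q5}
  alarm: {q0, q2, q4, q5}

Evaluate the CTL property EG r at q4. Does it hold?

Yes

EG r: greatest fixpoint, start Z0 = {q2, q3, q4, q5}, keep only states in Sat with some successor in Z. Z1 = {q2, q3, q4}; fixed.
Sat(EG r) = {q2, q3, q4}
q4 ∈ Sat(EG r) = {q2, q3, q4}, so the formula holds at q4.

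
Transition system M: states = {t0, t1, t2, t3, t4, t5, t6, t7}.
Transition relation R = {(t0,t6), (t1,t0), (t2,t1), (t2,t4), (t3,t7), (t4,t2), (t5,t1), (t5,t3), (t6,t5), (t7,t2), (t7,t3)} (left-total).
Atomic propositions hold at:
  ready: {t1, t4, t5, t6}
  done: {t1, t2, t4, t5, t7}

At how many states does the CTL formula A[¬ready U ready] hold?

Sat(¬ready) = {t0, t2, t3, t7}
A[¬ready U ready]: least fixpoint, start Z0 = Sat(ready) = {t1, t4, t5, t6}, add states in Sat(¬ready) with every successor in Z. Z1 = {t0, t1, t2, t4, t5, t6}; fixed.
Sat(A[¬ready U ready]) = {t0, t1, t2, t4, t5, t6}
|Sat(A[¬ready U ready])| = |{t0, t1, t2, t4, t5, t6}| = 6.

6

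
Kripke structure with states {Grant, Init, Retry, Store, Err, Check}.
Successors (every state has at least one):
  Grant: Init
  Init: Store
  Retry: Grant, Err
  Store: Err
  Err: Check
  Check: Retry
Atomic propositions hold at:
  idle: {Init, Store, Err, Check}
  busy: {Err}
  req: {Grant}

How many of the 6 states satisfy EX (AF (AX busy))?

Sat(AX busy) = {s : every successor in {Err}} = {Store}
AF (AX busy): least fixpoint, start Z0 = {Store}, add states with every successor in Z. Z1 = {Init, Store}; Z2 = {Grant, Init, Store}; fixed.
Sat(AF (AX busy)) = {Grant, Init, Store}
Sat(EX (AF (AX busy))) = {s : some successor in {Grant, Init, Store}} = {Grant, Init, Retry}
|Sat(EX (AF (AX busy)))| = |{Grant, Init, Retry}| = 3.

3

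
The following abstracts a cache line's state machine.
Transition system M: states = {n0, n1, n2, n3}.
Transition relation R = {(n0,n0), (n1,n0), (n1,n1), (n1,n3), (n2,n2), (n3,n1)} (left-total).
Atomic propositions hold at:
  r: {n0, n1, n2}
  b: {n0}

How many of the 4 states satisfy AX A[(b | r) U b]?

Sat(b | r) = {n0, n1, n2}
A[(b | r) U b]: least fixpoint, start Z0 = Sat(b) = {n0}, add states in Sat(b | r) with every successor in Z. Already a fixed point.
Sat(A[(b | r) U b]) = {n0}
Sat(AX A[(b | r) U b]) = {s : every successor in {n0}} = {n0}
|Sat(AX A[(b | r) U b])| = |{n0}| = 1.

1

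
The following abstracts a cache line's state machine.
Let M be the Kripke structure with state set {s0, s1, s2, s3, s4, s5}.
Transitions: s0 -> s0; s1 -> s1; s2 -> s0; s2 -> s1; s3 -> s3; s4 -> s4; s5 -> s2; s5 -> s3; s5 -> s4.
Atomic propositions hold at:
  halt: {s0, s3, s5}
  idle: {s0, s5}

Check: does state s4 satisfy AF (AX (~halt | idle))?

Yes

Sat(~halt) = {s1, s2, s4}
Sat(~halt | idle) = {s0, s1, s2, s4, s5}
Sat(AX (~halt | idle)) = {s : every successor in {s0, s1, s2, s4, s5}} = {s0, s1, s2, s4}
AF (AX (~halt | idle)): least fixpoint, start Z0 = {s0, s1, s2, s4}, add states with every successor in Z. Already a fixed point.
Sat(AF (AX (~halt | idle))) = {s0, s1, s2, s4}
s4 ∈ Sat(AF (AX (~halt | idle))) = {s0, s1, s2, s4}, so the formula holds at s4.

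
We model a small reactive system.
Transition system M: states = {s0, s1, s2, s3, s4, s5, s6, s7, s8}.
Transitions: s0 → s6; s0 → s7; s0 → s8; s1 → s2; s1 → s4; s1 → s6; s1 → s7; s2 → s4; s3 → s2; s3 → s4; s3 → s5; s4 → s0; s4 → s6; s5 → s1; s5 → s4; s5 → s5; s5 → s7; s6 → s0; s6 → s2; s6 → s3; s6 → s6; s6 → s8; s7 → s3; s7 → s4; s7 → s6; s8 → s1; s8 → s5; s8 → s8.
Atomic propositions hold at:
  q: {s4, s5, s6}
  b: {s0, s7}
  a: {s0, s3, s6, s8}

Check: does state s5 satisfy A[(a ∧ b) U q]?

Yes

Sat(a ∧ b) = {s0}
A[(a ∧ b) U q]: least fixpoint, start Z0 = Sat(q) = {s4, s5, s6}, add states in Sat(a ∧ b) with every successor in Z. Already a fixed point.
Sat(A[(a ∧ b) U q]) = {s4, s5, s6}
s5 ∈ Sat(A[(a ∧ b) U q]) = {s4, s5, s6}, so the formula holds at s5.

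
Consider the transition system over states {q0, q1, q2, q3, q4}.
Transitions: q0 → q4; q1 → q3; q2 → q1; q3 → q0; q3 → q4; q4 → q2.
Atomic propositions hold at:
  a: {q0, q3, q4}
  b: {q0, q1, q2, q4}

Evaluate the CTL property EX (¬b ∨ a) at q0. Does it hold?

Yes

Sat(¬b) = {q3}
Sat(¬b ∨ a) = {q0, q3, q4}
Sat(EX (¬b ∨ a)) = {s : some successor in {q0, q3, q4}} = {q0, q1, q3}
q0 ∈ Sat(EX (¬b ∨ a)) = {q0, q1, q3}, so the formula holds at q0.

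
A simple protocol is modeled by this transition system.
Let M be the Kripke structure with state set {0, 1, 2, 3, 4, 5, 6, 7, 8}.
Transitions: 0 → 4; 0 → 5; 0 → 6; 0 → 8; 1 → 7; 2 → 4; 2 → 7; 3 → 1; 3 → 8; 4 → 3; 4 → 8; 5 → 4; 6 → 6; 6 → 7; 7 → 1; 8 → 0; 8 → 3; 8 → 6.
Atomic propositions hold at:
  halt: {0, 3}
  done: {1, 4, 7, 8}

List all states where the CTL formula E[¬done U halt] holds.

Sat(¬done) = {0, 2, 3, 5, 6}
E[¬done U halt]: least fixpoint, start Z0 = Sat(halt) = {0, 3}, add states in Sat(¬done) with some successor in Z. Already a fixed point.
Sat(E[¬done U halt]) = {0, 3}

{0, 3}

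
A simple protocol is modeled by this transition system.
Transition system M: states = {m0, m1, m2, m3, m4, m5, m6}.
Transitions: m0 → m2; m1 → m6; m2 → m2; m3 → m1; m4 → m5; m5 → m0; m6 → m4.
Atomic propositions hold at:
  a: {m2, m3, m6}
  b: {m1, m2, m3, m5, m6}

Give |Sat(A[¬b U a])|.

Sat(¬b) = {m0, m4}
A[¬b U a]: least fixpoint, start Z0 = Sat(a) = {m2, m3, m6}, add states in Sat(¬b) with every successor in Z. Z1 = {m0, m2, m3, m6}; fixed.
Sat(A[¬b U a]) = {m0, m2, m3, m6}
|Sat(A[¬b U a])| = |{m0, m2, m3, m6}| = 4.

4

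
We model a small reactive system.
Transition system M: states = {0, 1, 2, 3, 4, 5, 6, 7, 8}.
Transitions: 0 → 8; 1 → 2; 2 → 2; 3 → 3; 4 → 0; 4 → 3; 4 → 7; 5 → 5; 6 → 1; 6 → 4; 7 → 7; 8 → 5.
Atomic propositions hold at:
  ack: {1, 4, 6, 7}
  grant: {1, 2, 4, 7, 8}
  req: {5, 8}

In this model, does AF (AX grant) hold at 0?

Sat(AX grant) = {s : every successor in {1, 2, 4, 7, 8}} = {0, 1, 2, 6, 7}
AF (AX grant): least fixpoint, start Z0 = {0, 1, 2, 6, 7}, add states with every successor in Z. Already a fixed point.
Sat(AF (AX grant)) = {0, 1, 2, 6, 7}
0 ∈ Sat(AF (AX grant)) = {0, 1, 2, 6, 7}, so the formula holds at 0.

Yes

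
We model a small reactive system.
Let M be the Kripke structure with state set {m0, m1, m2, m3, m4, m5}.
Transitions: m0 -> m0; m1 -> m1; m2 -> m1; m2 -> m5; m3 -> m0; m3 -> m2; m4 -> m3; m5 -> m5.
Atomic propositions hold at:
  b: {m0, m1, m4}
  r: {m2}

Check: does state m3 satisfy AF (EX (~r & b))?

Yes

Sat(~r) = {m0, m1, m3, m4, m5}
Sat(~r & b) = {m0, m1, m4}
Sat(EX (~r & b)) = {s : some successor in {m0, m1, m4}} = {m0, m1, m2, m3}
AF (EX (~r & b)): least fixpoint, start Z0 = {m0, m1, m2, m3}, add states with every successor in Z. Z1 = {m0, m1, m2, m3, m4}; fixed.
Sat(AF (EX (~r & b))) = {m0, m1, m2, m3, m4}
m3 ∈ Sat(AF (EX (~r & b))) = {m0, m1, m2, m3, m4}, so the formula holds at m3.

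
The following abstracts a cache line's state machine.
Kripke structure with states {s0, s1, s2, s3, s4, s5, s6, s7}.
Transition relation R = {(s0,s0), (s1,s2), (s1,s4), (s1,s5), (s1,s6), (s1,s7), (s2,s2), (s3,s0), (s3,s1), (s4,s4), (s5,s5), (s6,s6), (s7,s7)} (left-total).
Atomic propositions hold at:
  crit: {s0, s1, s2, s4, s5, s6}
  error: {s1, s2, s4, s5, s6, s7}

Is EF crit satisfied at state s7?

No

EF crit: least fixpoint, start Z0 = {s0, s1, s2, s4, s5, s6}, add states with some successor in Z. Z1 = {s0, s1, s2, s3, s4, s5, s6}; fixed.
Sat(EF crit) = {s0, s1, s2, s3, s4, s5, s6}
s7 ∉ Sat(EF crit) = {s0, s1, s2, s3, s4, s5, s6}, so the formula does not hold at s7.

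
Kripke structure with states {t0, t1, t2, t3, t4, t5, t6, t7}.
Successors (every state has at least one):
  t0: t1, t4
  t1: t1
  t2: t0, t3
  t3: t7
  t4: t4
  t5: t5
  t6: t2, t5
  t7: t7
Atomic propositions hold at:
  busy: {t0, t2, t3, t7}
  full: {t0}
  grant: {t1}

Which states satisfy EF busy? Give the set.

{t0, t2, t3, t6, t7}

EF busy: least fixpoint, start Z0 = {t0, t2, t3, t7}, add states with some successor in Z. Z1 = {t0, t2, t3, t6, t7}; fixed.
Sat(EF busy) = {t0, t2, t3, t6, t7}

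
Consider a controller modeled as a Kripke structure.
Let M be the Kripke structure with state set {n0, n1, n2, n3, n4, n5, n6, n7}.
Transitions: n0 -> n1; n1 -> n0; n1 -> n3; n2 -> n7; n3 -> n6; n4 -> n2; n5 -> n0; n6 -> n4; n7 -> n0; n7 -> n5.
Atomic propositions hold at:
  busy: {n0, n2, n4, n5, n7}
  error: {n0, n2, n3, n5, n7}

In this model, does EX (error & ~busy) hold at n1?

Sat(~busy) = {n1, n3, n6}
Sat(error & ~busy) = {n3}
Sat(EX (error & ~busy)) = {s : some successor in {n3}} = {n1}
n1 ∈ Sat(EX (error & ~busy)) = {n1}, so the formula holds at n1.

Yes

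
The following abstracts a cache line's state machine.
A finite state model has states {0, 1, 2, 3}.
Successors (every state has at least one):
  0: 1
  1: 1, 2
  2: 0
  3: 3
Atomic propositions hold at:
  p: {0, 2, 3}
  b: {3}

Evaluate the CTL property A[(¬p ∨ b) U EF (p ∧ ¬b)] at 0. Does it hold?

Yes

Sat(¬p) = {1}
Sat(¬p ∨ b) = {1, 3}
Sat(¬b) = {0, 1, 2}
Sat(p ∧ ¬b) = {0, 2}
EF (p ∧ ¬b): least fixpoint, start Z0 = {0, 2}, add states with some successor in Z. Z1 = {0, 1, 2}; fixed.
Sat(EF (p ∧ ¬b)) = {0, 1, 2}
A[(¬p ∨ b) U EF (p ∧ ¬b)]: least fixpoint, start Z0 = Sat(EF (p ∧ ¬b)) = {0, 1, 2}, add states in Sat(¬p ∨ b) with every successor in Z. Already a fixed point.
Sat(A[(¬p ∨ b) U EF (p ∧ ¬b)]) = {0, 1, 2}
0 ∈ Sat(A[(¬p ∨ b) U EF (p ∧ ¬b)]) = {0, 1, 2}, so the formula holds at 0.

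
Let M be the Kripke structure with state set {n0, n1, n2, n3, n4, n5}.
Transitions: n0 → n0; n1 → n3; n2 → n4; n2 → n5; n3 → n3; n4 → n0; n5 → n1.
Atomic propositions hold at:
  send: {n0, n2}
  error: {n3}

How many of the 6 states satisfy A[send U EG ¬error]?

Sat(¬error) = {n0, n1, n2, n4, n5}
EG ¬error: greatest fixpoint, start Z0 = {n0, n1, n2, n4, n5}, keep only states in Sat with some successor in Z. Z1 = {n0, n2, n4, n5}; Z2 = {n0, n2, n4}; fixed.
Sat(EG ¬error) = {n0, n2, n4}
A[send U EG ¬error]: least fixpoint, start Z0 = Sat(EG ¬error) = {n0, n2, n4}, add states in Sat(send) with every successor in Z. Already a fixed point.
Sat(A[send U EG ¬error]) = {n0, n2, n4}
|Sat(A[send U EG ¬error])| = |{n0, n2, n4}| = 3.

3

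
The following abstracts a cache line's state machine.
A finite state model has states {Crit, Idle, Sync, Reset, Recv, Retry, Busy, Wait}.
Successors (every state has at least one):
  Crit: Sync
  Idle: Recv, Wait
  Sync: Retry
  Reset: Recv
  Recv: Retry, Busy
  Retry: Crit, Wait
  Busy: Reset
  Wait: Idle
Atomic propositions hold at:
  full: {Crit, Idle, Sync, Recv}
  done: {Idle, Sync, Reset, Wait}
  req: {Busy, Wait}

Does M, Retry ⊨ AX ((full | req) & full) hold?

No

Sat(full | req) = {Crit, Idle, Sync, Recv, Busy, Wait}
Sat((full | req) & full) = {Crit, Idle, Sync, Recv}
Sat(AX ((full | req) & full)) = {s : every successor in {Crit, Idle, Sync, Recv}} = {Crit, Reset, Wait}
Retry ∉ Sat(AX ((full | req) & full)) = {Crit, Reset, Wait}, so the formula does not hold at Retry.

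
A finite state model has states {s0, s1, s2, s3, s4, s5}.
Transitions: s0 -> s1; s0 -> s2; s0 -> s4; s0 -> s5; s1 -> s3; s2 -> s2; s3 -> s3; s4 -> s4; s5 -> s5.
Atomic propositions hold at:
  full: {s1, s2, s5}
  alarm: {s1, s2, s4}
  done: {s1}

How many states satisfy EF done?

2

EF done: least fixpoint, start Z0 = {s1}, add states with some successor in Z. Z1 = {s0, s1}; fixed.
Sat(EF done) = {s0, s1}
|Sat(EF done)| = |{s0, s1}| = 2.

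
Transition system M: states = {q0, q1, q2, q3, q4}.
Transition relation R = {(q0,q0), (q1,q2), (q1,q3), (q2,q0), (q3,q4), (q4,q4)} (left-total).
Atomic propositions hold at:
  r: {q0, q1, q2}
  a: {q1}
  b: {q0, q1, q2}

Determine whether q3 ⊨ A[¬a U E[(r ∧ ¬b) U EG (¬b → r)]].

Sat(¬a) = {q0, q2, q3, q4}
Sat(¬b) = {q3, q4}
Sat(r ∧ ¬b) = ∅
Sat(¬b → r) = {q0, q1, q2}
EG (¬b → r): greatest fixpoint, start Z0 = {q0, q1, q2}, keep only states in Sat with some successor in Z. Already a fixed point.
Sat(EG (¬b → r)) = {q0, q1, q2}
E[(r ∧ ¬b) U EG (¬b → r)]: least fixpoint, start Z0 = Sat(EG (¬b → r)) = {q0, q1, q2}, add states in Sat(r ∧ ¬b) with some successor in Z. Already a fixed point.
Sat(E[(r ∧ ¬b) U EG (¬b → r)]) = {q0, q1, q2}
A[¬a U E[(r ∧ ¬b) U EG (¬b → r)]]: least fixpoint, start Z0 = Sat(E[(r ∧ ¬b) U EG (¬b → r)]) = {q0, q1, q2}, add states in Sat(¬a) with every successor in Z. Already a fixed point.
Sat(A[¬a U E[(r ∧ ¬b) U EG (¬b → r)]]) = {q0, q1, q2}
q3 ∉ Sat(A[¬a U E[(r ∧ ¬b) U EG (¬b → r)]]) = {q0, q1, q2}, so the formula does not hold at q3.

No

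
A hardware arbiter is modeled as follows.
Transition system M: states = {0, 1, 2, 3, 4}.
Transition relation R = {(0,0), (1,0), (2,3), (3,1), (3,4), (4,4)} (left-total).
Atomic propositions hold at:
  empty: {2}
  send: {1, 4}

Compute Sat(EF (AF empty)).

AF empty: least fixpoint, start Z0 = {2}, add states with every successor in Z. Already a fixed point.
Sat(AF empty) = {2}
EF (AF empty): least fixpoint, start Z0 = {2}, add states with some successor in Z. Already a fixed point.
Sat(EF (AF empty)) = {2}

{2}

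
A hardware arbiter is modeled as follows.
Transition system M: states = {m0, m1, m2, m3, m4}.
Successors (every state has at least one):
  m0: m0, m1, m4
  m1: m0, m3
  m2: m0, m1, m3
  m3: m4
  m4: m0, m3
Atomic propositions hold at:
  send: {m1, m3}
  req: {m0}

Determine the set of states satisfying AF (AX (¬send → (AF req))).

Sat(¬send) = {m0, m2, m4}
AF req: least fixpoint, start Z0 = {m0}, add states with every successor in Z. Already a fixed point.
Sat(AF req) = {m0}
Sat(¬send → (AF req)) = {m0, m1, m3}
Sat(AX (¬send → (AF req))) = {s : every successor in {m0, m1, m3}} = {m1, m2, m4}
AF (AX (¬send → (AF req))): least fixpoint, start Z0 = {m1, m2, m4}, add states with every successor in Z. Z1 = {m1, m2, m3, m4}; fixed.
Sat(AF (AX (¬send → (AF req)))) = {m1, m2, m3, m4}

{m1, m2, m3, m4}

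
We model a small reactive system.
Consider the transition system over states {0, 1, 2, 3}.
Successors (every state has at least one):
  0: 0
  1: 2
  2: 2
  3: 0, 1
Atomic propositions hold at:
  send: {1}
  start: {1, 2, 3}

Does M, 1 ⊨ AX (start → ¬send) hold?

Yes

Sat(¬send) = {0, 2, 3}
Sat(start → ¬send) = {0, 2, 3}
Sat(AX (start → ¬send)) = {s : every successor in {0, 2, 3}} = {0, 1, 2}
1 ∈ Sat(AX (start → ¬send)) = {0, 1, 2}, so the formula holds at 1.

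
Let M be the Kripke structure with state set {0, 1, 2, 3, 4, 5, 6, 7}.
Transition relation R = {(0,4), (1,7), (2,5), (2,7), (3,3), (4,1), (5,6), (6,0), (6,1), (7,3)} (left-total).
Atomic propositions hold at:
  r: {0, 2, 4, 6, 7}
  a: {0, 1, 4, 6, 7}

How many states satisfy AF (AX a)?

5

Sat(AX a) = {s : every successor in {0, 1, 4, 6, 7}} = {0, 1, 4, 5, 6}
AF (AX a): least fixpoint, start Z0 = {0, 1, 4, 5, 6}, add states with every successor in Z. Already a fixed point.
Sat(AF (AX a)) = {0, 1, 4, 5, 6}
|Sat(AF (AX a))| = |{0, 1, 4, 5, 6}| = 5.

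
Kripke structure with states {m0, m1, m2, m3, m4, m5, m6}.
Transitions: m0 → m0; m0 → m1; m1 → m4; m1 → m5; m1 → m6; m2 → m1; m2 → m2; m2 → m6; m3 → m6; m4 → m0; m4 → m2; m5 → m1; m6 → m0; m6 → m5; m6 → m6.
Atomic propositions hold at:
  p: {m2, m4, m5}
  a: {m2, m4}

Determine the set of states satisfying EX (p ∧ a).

Sat(p ∧ a) = {m2, m4}
Sat(EX (p ∧ a)) = {s : some successor in {m2, m4}} = {m1, m2, m4}

{m1, m2, m4}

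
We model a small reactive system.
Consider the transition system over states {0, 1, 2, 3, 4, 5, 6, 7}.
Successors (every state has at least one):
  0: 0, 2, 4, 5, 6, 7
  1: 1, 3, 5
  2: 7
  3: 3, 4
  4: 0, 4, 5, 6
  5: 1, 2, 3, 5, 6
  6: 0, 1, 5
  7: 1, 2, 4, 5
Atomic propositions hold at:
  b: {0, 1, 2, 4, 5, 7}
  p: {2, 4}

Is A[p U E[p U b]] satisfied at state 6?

E[p U b]: least fixpoint, start Z0 = Sat(b) = {0, 1, 2, 4, 5, 7}, add states in Sat(p) with some successor in Z. Already a fixed point.
Sat(E[p U b]) = {0, 1, 2, 4, 5, 7}
A[p U E[p U b]]: least fixpoint, start Z0 = Sat(E[p U b]) = {0, 1, 2, 4, 5, 7}, add states in Sat(p) with every successor in Z. Already a fixed point.
Sat(A[p U E[p U b]]) = {0, 1, 2, 4, 5, 7}
6 ∉ Sat(A[p U E[p U b]]) = {0, 1, 2, 4, 5, 7}, so the formula does not hold at 6.

No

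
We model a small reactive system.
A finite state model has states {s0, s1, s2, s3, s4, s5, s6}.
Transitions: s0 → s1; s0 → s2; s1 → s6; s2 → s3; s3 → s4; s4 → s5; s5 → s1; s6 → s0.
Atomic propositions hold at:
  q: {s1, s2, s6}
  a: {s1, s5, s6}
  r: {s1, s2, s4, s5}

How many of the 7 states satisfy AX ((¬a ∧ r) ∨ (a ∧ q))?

Sat(¬a) = {s0, s2, s3, s4}
Sat(¬a ∧ r) = {s2, s4}
Sat(a ∧ q) = {s1, s6}
Sat((¬a ∧ r) ∨ (a ∧ q)) = {s1, s2, s4, s6}
Sat(AX ((¬a ∧ r) ∨ (a ∧ q))) = {s : every successor in {s1, s2, s4, s6}} = {s0, s1, s3, s5}
|Sat(AX ((¬a ∧ r) ∨ (a ∧ q)))| = |{s0, s1, s3, s5}| = 4.

4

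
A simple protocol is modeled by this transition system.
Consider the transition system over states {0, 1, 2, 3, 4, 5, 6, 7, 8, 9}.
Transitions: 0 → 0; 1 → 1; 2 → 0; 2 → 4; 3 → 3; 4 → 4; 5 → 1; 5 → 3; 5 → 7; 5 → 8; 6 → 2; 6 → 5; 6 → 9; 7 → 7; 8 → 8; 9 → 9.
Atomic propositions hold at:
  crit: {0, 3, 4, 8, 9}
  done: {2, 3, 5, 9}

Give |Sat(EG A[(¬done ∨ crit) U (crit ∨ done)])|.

8

Sat(¬done) = {0, 1, 4, 6, 7, 8}
Sat(¬done ∨ crit) = {0, 1, 3, 4, 6, 7, 8, 9}
Sat(crit ∨ done) = {0, 2, 3, 4, 5, 8, 9}
A[(¬done ∨ crit) U (crit ∨ done)]: least fixpoint, start Z0 = Sat((crit ∨ done)) = {0, 2, 3, 4, 5, 8, 9}, add states in Sat(¬done ∨ crit) with every successor in Z. Z1 = {0, 2, 3, 4, 5, 6, 8, 9}; fixed.
Sat(A[(¬done ∨ crit) U (crit ∨ done)]) = {0, 2, 3, 4, 5, 6, 8, 9}
EG A[(¬done ∨ crit) U (crit ∨ done)]: greatest fixpoint, start Z0 = {0, 2, 3, 4, 5, 6, 8, 9}, keep only states in Sat with some successor in Z. Already a fixed point.
Sat(EG A[(¬done ∨ crit) U (crit ∨ done)]) = {0, 2, 3, 4, 5, 6, 8, 9}
|Sat(EG A[(¬done ∨ crit) U (crit ∨ done)])| = |{0, 2, 3, 4, 5, 6, 8, 9}| = 8.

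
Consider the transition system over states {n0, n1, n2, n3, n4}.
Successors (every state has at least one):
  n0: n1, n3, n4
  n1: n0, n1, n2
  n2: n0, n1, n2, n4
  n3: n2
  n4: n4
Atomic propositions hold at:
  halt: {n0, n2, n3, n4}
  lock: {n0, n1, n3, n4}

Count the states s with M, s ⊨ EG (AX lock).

2

Sat(AX lock) = {s : every successor in {n0, n1, n3, n4}} = {n0, n4}
EG (AX lock): greatest fixpoint, start Z0 = {n0, n4}, keep only states in Sat with some successor in Z. Already a fixed point.
Sat(EG (AX lock)) = {n0, n4}
|Sat(EG (AX lock))| = |{n0, n4}| = 2.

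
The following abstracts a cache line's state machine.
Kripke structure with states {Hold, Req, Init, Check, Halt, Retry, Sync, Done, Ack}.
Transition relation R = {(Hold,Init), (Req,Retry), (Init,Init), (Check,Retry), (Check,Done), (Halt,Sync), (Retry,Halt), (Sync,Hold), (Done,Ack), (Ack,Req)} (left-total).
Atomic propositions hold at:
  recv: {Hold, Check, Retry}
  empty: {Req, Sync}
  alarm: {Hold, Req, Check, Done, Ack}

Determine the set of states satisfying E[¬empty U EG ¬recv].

{Hold, Init}

Sat(¬empty) = {Hold, Init, Check, Halt, Retry, Done, Ack}
Sat(¬recv) = {Req, Init, Halt, Sync, Done, Ack}
EG ¬recv: greatest fixpoint, start Z0 = {Req, Init, Halt, Sync, Done, Ack}, keep only states in Sat with some successor in Z. Z1 = {Init, Halt, Done, Ack}; Z2 = {Init, Done}; Z3 = {Init}; fixed.
Sat(EG ¬recv) = {Init}
E[¬empty U EG ¬recv]: least fixpoint, start Z0 = Sat(EG ¬recv) = {Init}, add states in Sat(¬empty) with some successor in Z. Z1 = {Hold, Init}; fixed.
Sat(E[¬empty U EG ¬recv]) = {Hold, Init}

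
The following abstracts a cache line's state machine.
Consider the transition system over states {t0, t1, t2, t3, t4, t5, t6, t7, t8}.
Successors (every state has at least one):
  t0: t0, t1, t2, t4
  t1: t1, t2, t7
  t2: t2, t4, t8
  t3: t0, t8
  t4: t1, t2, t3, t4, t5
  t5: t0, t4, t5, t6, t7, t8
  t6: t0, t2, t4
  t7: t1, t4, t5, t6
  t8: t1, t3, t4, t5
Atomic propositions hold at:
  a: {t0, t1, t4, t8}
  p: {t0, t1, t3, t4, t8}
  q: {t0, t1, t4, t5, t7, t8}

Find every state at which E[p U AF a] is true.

AF a: least fixpoint, start Z0 = {t0, t1, t4, t8}, add states with every successor in Z. Z1 = {t0, t1, t3, t4, t8}; fixed.
Sat(AF a) = {t0, t1, t3, t4, t8}
E[p U AF a]: least fixpoint, start Z0 = Sat(AF a) = {t0, t1, t3, t4, t8}, add states in Sat(p) with some successor in Z. Already a fixed point.
Sat(E[p U AF a]) = {t0, t1, t3, t4, t8}

{t0, t1, t3, t4, t8}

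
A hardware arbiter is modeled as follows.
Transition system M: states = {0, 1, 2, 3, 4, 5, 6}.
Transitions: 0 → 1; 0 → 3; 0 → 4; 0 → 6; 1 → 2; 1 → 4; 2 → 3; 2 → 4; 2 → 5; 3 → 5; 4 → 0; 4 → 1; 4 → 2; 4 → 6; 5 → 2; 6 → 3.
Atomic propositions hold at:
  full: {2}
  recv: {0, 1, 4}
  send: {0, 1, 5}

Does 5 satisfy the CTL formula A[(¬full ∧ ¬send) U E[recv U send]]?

Yes

Sat(¬full) = {0, 1, 3, 4, 5, 6}
Sat(¬send) = {2, 3, 4, 6}
Sat(¬full ∧ ¬send) = {3, 4, 6}
E[recv U send]: least fixpoint, start Z0 = Sat(send) = {0, 1, 5}, add states in Sat(recv) with some successor in Z. Z1 = {0, 1, 4, 5}; fixed.
Sat(E[recv U send]) = {0, 1, 4, 5}
A[(¬full ∧ ¬send) U E[recv U send]]: least fixpoint, start Z0 = Sat(E[recv U send]) = {0, 1, 4, 5}, add states in Sat(¬full ∧ ¬send) with every successor in Z. Z1 = {0, 1, 3, 4, 5}; Z2 = {0, 1, 3, 4, 5, 6}; fixed.
Sat(A[(¬full ∧ ¬send) U E[recv U send]]) = {0, 1, 3, 4, 5, 6}
5 ∈ Sat(A[(¬full ∧ ¬send) U E[recv U send]]) = {0, 1, 3, 4, 5, 6}, so the formula holds at 5.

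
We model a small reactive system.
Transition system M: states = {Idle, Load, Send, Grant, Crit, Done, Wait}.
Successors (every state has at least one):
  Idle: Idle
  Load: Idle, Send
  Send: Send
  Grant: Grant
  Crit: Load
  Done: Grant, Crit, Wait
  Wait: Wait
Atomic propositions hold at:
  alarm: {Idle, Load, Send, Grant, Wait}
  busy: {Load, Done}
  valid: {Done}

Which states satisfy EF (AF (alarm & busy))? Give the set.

Sat(alarm & busy) = {Load}
AF (alarm & busy): least fixpoint, start Z0 = {Load}, add states with every successor in Z. Z1 = {Load, Crit}; fixed.
Sat(AF (alarm & busy)) = {Load, Crit}
EF (AF (alarm & busy)): least fixpoint, start Z0 = {Load, Crit}, add states with some successor in Z. Z1 = {Load, Crit, Done}; fixed.
Sat(EF (AF (alarm & busy))) = {Load, Crit, Done}

{Load, Crit, Done}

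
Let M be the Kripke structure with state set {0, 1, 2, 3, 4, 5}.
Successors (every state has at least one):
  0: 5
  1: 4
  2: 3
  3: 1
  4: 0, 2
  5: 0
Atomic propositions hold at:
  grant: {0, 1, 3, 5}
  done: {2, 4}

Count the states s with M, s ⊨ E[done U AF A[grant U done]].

A[grant U done]: least fixpoint, start Z0 = Sat(done) = {2, 4}, add states in Sat(grant) with every successor in Z. Z1 = {1, 2, 4}; Z2 = {1, 2, 3, 4}; fixed.
Sat(A[grant U done]) = {1, 2, 3, 4}
AF A[grant U done]: least fixpoint, start Z0 = {1, 2, 3, 4}, add states with every successor in Z. Already a fixed point.
Sat(AF A[grant U done]) = {1, 2, 3, 4}
E[done U AF A[grant U done]]: least fixpoint, start Z0 = Sat(AF A[grant U done]) = {1, 2, 3, 4}, add states in Sat(done) with some successor in Z. Already a fixed point.
Sat(E[done U AF A[grant U done]]) = {1, 2, 3, 4}
|Sat(E[done U AF A[grant U done]])| = |{1, 2, 3, 4}| = 4.

4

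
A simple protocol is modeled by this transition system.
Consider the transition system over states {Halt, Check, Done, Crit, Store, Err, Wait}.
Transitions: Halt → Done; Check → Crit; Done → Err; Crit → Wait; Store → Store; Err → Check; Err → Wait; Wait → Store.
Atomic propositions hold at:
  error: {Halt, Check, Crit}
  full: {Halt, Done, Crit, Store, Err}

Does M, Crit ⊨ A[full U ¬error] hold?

Yes

Sat(¬error) = {Done, Store, Err, Wait}
A[full U ¬error]: least fixpoint, start Z0 = Sat(¬error) = {Done, Store, Err, Wait}, add states in Sat(full) with every successor in Z. Z1 = {Halt, Done, Crit, Store, Err, Wait}; fixed.
Sat(A[full U ¬error]) = {Halt, Done, Crit, Store, Err, Wait}
Crit ∈ Sat(A[full U ¬error]) = {Halt, Done, Crit, Store, Err, Wait}, so the formula holds at Crit.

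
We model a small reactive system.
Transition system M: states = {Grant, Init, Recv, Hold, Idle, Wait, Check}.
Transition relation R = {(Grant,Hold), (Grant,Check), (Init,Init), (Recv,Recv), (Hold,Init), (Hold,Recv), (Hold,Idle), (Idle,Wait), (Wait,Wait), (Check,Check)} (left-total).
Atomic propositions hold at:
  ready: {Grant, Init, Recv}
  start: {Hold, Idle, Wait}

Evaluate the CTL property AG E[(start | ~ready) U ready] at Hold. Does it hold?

Sat(~ready) = {Hold, Idle, Wait, Check}
Sat(start | ~ready) = {Hold, Idle, Wait, Check}
E[(start | ~ready) U ready]: least fixpoint, start Z0 = Sat(ready) = {Grant, Init, Recv}, add states in Sat(start | ~ready) with some successor in Z. Z1 = {Grant, Init, Recv, Hold}; fixed.
Sat(E[(start | ~ready) U ready]) = {Grant, Init, Recv, Hold}
AG E[(start | ~ready) U ready]: greatest fixpoint, start Z0 = {Grant, Init, Recv, Hold}, keep only states in Sat with every successor in Z. Z1 = {Init, Recv}; fixed.
Sat(AG E[(start | ~ready) U ready]) = {Init, Recv}
Hold ∉ Sat(AG E[(start | ~ready) U ready]) = {Init, Recv}, so the formula does not hold at Hold.

No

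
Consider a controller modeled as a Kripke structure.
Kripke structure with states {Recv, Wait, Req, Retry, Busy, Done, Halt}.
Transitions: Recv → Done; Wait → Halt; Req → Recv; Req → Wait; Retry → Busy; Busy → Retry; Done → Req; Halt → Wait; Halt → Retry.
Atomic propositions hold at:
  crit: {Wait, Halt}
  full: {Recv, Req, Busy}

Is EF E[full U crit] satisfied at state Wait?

Yes

E[full U crit]: least fixpoint, start Z0 = Sat(crit) = {Wait, Halt}, add states in Sat(full) with some successor in Z. Z1 = {Wait, Req, Halt}; fixed.
Sat(E[full U crit]) = {Wait, Req, Halt}
EF E[full U crit]: least fixpoint, start Z0 = {Wait, Req, Halt}, add states with some successor in Z. Z1 = {Wait, Req, Done, Halt}; Z2 = {Recv, Wait, Req, Done, Halt}; fixed.
Sat(EF E[full U crit]) = {Recv, Wait, Req, Done, Halt}
Wait ∈ Sat(EF E[full U crit]) = {Recv, Wait, Req, Done, Halt}, so the formula holds at Wait.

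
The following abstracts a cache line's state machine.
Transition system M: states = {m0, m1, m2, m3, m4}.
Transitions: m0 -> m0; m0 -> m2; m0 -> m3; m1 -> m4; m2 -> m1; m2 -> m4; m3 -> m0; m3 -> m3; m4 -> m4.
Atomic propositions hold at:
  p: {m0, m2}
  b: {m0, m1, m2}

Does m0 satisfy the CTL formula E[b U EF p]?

EF p: least fixpoint, start Z0 = {m0, m2}, add states with some successor in Z. Z1 = {m0, m2, m3}; fixed.
Sat(EF p) = {m0, m2, m3}
E[b U EF p]: least fixpoint, start Z0 = Sat(EF p) = {m0, m2, m3}, add states in Sat(b) with some successor in Z. Already a fixed point.
Sat(E[b U EF p]) = {m0, m2, m3}
m0 ∈ Sat(E[b U EF p]) = {m0, m2, m3}, so the formula holds at m0.

Yes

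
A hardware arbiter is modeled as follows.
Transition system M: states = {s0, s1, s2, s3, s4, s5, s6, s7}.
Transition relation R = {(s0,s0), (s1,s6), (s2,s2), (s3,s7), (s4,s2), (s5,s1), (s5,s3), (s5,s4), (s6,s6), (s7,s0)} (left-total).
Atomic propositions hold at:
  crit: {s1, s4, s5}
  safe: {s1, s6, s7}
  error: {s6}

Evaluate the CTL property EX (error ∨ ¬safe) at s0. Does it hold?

Yes

Sat(¬safe) = {s0, s2, s3, s4, s5}
Sat(error ∨ ¬safe) = {s0, s2, s3, s4, s5, s6}
Sat(EX (error ∨ ¬safe)) = {s : some successor in {s0, s2, s3, s4, s5, s6}} = {s0, s1, s2, s4, s5, s6, s7}
s0 ∈ Sat(EX (error ∨ ¬safe)) = {s0, s1, s2, s4, s5, s6, s7}, so the formula holds at s0.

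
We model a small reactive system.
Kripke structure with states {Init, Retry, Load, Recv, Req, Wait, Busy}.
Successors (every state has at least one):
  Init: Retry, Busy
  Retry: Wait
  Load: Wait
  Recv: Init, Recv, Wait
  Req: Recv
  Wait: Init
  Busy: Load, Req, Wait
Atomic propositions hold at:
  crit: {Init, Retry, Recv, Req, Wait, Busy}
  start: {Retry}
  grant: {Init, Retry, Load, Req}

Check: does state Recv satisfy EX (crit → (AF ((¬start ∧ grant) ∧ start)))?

No

Sat(¬start) = {Init, Load, Recv, Req, Wait, Busy}
Sat(¬start ∧ grant) = {Init, Load, Req}
Sat((¬start ∧ grant) ∧ start) = ∅
AF ((¬start ∧ grant) ∧ start): least fixpoint, start Z0 = ∅, add states with every successor in Z. Already a fixed point.
Sat(AF ((¬start ∧ grant) ∧ start)) = ∅
Sat(crit → (AF ((¬start ∧ grant) ∧ start))) = {Load}
Sat(EX (crit → (AF ((¬start ∧ grant) ∧ start)))) = {s : some successor in {Load}} = {Busy}
Recv ∉ Sat(EX (crit → (AF ((¬start ∧ grant) ∧ start)))) = {Busy}, so the formula does not hold at Recv.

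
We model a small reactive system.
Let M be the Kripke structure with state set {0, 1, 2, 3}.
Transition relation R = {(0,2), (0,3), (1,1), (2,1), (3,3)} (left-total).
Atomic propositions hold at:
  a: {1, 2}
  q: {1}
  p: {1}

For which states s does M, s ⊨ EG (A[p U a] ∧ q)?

{1}

A[p U a]: least fixpoint, start Z0 = Sat(a) = {1, 2}, add states in Sat(p) with every successor in Z. Already a fixed point.
Sat(A[p U a]) = {1, 2}
Sat(A[p U a] ∧ q) = {1}
EG (A[p U a] ∧ q): greatest fixpoint, start Z0 = {1}, keep only states in Sat with some successor in Z. Already a fixed point.
Sat(EG (A[p U a] ∧ q)) = {1}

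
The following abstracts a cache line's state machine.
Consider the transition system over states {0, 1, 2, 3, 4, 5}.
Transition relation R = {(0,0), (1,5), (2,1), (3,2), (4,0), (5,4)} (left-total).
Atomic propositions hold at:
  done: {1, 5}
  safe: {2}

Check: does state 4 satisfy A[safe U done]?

No

A[safe U done]: least fixpoint, start Z0 = Sat(done) = {1, 5}, add states in Sat(safe) with every successor in Z. Z1 = {1, 2, 5}; fixed.
Sat(A[safe U done]) = {1, 2, 5}
4 ∉ Sat(A[safe U done]) = {1, 2, 5}, so the formula does not hold at 4.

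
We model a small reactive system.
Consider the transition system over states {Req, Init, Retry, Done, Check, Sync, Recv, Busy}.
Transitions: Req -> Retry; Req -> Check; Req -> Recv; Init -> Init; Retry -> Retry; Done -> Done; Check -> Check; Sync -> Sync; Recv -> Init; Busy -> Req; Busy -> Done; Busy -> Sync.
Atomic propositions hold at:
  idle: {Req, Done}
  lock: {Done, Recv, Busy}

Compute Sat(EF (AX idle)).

Sat(AX idle) = {s : every successor in {Req, Done}} = {Done}
EF (AX idle): least fixpoint, start Z0 = {Done}, add states with some successor in Z. Z1 = {Done, Busy}; fixed.
Sat(EF (AX idle)) = {Done, Busy}

{Done, Busy}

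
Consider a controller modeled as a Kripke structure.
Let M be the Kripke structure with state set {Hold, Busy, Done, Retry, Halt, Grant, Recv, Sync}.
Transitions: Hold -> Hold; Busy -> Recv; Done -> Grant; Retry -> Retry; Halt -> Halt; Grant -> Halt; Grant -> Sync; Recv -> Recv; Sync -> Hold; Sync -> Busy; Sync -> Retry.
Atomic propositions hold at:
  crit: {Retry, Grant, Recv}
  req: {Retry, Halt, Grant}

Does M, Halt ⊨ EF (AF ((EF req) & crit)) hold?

No

EF req: least fixpoint, start Z0 = {Retry, Halt, Grant}, add states with some successor in Z. Z1 = {Done, Retry, Halt, Grant, Sync}; fixed.
Sat(EF req) = {Done, Retry, Halt, Grant, Sync}
Sat((EF req) & crit) = {Retry, Grant}
AF ((EF req) & crit): least fixpoint, start Z0 = {Retry, Grant}, add states with every successor in Z. Z1 = {Done, Retry, Grant}; fixed.
Sat(AF ((EF req) & crit)) = {Done, Retry, Grant}
EF (AF ((EF req) & crit)): least fixpoint, start Z0 = {Done, Retry, Grant}, add states with some successor in Z. Z1 = {Done, Retry, Grant, Sync}; fixed.
Sat(EF (AF ((EF req) & crit))) = {Done, Retry, Grant, Sync}
Halt ∉ Sat(EF (AF ((EF req) & crit))) = {Done, Retry, Grant, Sync}, so the formula does not hold at Halt.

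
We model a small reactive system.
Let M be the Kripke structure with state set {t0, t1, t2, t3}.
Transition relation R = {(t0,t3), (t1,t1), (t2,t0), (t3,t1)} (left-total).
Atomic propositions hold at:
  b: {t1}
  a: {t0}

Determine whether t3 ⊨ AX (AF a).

No

AF a: least fixpoint, start Z0 = {t0}, add states with every successor in Z. Z1 = {t0, t2}; fixed.
Sat(AF a) = {t0, t2}
Sat(AX (AF a)) = {s : every successor in {t0, t2}} = {t2}
t3 ∉ Sat(AX (AF a)) = {t2}, so the formula does not hold at t3.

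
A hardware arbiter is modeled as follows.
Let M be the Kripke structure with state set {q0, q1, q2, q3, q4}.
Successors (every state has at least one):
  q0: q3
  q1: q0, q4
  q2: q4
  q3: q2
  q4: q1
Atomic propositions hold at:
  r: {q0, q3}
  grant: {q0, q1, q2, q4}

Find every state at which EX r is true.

Sat(EX r) = {s : some successor in {q0, q3}} = {q0, q1}

{q0, q1}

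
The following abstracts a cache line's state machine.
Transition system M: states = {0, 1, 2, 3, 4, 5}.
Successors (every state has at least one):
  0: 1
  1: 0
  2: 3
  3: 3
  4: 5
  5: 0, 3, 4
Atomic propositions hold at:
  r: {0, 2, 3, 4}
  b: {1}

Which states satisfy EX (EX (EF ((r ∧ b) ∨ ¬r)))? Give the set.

{0, 1, 4, 5}

Sat(r ∧ b) = ∅
Sat(¬r) = {1, 5}
Sat((r ∧ b) ∨ ¬r) = {1, 5}
EF ((r ∧ b) ∨ ¬r): least fixpoint, start Z0 = {1, 5}, add states with some successor in Z. Z1 = {0, 1, 4, 5}; fixed.
Sat(EF ((r ∧ b) ∨ ¬r)) = {0, 1, 4, 5}
Sat(EX (EF ((r ∧ b) ∨ ¬r))) = {s : some successor in {0, 1, 4, 5}} = {0, 1, 4, 5}
Sat(EX (EX (EF ((r ∧ b) ∨ ¬r)))) = {s : some successor in {0, 1, 4, 5}} = {0, 1, 4, 5}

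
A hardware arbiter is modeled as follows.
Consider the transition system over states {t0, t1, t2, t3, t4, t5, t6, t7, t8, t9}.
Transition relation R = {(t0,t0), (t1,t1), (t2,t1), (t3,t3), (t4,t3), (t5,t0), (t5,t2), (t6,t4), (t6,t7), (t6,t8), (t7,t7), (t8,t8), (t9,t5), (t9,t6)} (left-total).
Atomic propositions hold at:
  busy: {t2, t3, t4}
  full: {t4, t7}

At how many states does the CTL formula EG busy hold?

EG busy: greatest fixpoint, start Z0 = {t2, t3, t4}, keep only states in Sat with some successor in Z. Z1 = {t3, t4}; fixed.
Sat(EG busy) = {t3, t4}
|Sat(EG busy)| = |{t3, t4}| = 2.

2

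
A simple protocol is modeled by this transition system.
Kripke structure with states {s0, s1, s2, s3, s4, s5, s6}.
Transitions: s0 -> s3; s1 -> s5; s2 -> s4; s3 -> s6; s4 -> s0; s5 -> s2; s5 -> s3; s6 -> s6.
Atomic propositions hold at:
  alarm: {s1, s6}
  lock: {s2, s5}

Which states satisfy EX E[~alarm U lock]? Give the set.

{s1, s5}

Sat(~alarm) = {s0, s2, s3, s4, s5}
E[~alarm U lock]: least fixpoint, start Z0 = Sat(lock) = {s2, s5}, add states in Sat(~alarm) with some successor in Z. Already a fixed point.
Sat(E[~alarm U lock]) = {s2, s5}
Sat(EX E[~alarm U lock]) = {s : some successor in {s2, s5}} = {s1, s5}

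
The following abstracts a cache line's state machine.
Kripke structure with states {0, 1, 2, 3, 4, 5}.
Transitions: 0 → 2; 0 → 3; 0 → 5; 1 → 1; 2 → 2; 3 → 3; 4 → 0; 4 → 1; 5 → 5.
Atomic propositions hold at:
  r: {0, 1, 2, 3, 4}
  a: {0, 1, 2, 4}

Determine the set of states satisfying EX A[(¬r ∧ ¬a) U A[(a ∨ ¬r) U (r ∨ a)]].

Sat(¬r) = {5}
Sat(¬a) = {3, 5}
Sat(¬r ∧ ¬a) = {5}
Sat(a ∨ ¬r) = {0, 1, 2, 4, 5}
Sat(r ∨ a) = {0, 1, 2, 3, 4}
A[(a ∨ ¬r) U (r ∨ a)]: least fixpoint, start Z0 = Sat((r ∨ a)) = {0, 1, 2, 3, 4}, add states in Sat(a ∨ ¬r) with every successor in Z. Already a fixed point.
Sat(A[(a ∨ ¬r) U (r ∨ a)]) = {0, 1, 2, 3, 4}
A[(¬r ∧ ¬a) U A[(a ∨ ¬r) U (r ∨ a)]]: least fixpoint, start Z0 = Sat(A[(a ∨ ¬r) U (r ∨ a)]) = {0, 1, 2, 3, 4}, add states in Sat(¬r ∧ ¬a) with every successor in Z. Already a fixed point.
Sat(A[(¬r ∧ ¬a) U A[(a ∨ ¬r) U (r ∨ a)]]) = {0, 1, 2, 3, 4}
Sat(EX A[(¬r ∧ ¬a) U A[(a ∨ ¬r) U (r ∨ a)]]) = {s : some successor in {0, 1, 2, 3, 4}} = {0, 1, 2, 3, 4}

{0, 1, 2, 3, 4}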